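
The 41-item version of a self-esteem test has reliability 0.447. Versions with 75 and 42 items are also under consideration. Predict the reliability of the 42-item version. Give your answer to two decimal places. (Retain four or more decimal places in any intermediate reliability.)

0.45

The 75-item form is not needed; work directly from the 41-item form with n = 42/41 = 1.0244.
r_{42} = n·r / (1 + (n − 1)·r) = 0.4579 / 1.0109 ≈ 0.4530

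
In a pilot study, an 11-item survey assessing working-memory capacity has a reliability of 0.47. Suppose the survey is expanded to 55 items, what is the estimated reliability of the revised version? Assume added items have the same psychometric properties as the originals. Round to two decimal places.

0.82

The new length is 55/11 = 5 times the old.
Apply the Spearman-Brown prophecy formula, r' = nr / [1 + (n − 1)r]:
r_new = (5 × 0.47) / (1 + (5 − 1) × 0.47)
r_new = 2.3500 / 2.8800 ≈ 0.8160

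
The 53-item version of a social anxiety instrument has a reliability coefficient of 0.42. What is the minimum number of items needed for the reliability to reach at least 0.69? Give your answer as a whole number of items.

n = [0.69 × 0.58] / [0.42 × 0.31]
  = 0.4002 / 0.1302 = 3.0737
3.0737 × 53 = 162.91 → 163 items

163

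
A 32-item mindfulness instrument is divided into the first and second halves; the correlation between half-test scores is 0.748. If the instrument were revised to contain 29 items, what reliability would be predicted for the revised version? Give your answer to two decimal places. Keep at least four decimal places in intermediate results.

0.84

Spearman-Brown correction (n = 2): r_full = 2·0.748/(1 + 0.748) = 0.8558
Length factor from 32 to 29 items: n = 29/32 = 0.9062
r_new = n·r_full / (1 + (n − 1)·r_full) = 0.7755 / 0.9197 ≈ 0.8432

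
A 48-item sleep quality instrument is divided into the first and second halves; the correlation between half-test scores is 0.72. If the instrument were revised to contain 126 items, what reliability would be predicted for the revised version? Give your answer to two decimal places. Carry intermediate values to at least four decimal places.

Spearman-Brown correction (n = 2): r_full = 2·0.72/(1 + 0.72) = 0.8372
Then adjust to 126 items: n = 126/48 = 2.6250
r_new = n·r_full / (1 + (n − 1)·r_full) = 2.1977 / 2.3605 ≈ 0.9310

0.93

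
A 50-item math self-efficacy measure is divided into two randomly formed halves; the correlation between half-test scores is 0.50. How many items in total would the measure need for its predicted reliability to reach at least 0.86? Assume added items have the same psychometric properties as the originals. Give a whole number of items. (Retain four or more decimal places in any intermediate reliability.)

154

Corrected full-test reliability: r_full = 2 × 0.50 / (1 + 0.50) ≈ 0.6667
n = r_tgt(1 − r_full) / [r_full(1 − r_tgt)] = 0.86 × 0.3333 / (0.6667 × 0.14) ≈ 3.0710
Required items = 3.0710 × 50 = 153.55, so 154 items.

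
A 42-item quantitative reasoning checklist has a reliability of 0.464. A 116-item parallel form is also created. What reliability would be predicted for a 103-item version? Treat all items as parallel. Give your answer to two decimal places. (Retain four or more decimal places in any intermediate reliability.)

Only the ratio of lengths matters: n = 103/42 = 2.4524
r_{103} = n·r / (1 + (n − 1)·r) = 1.1379 / 1.6739 ≈ 0.6798

0.68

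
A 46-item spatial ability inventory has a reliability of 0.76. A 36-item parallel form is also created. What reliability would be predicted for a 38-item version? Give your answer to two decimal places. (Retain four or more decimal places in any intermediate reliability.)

0.72

The 36-item form is not needed; work directly from the 46-item form with n = 38/46 = 0.8261.
r_{38} = n·r / (1 + (n − 1)·r) = 0.6278 / 0.8678 ≈ 0.7234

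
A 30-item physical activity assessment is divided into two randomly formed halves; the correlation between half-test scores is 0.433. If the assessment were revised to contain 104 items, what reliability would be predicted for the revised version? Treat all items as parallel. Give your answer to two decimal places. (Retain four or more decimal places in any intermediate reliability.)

First correct the split-half correlation to full-test reliability: r_full = 2 × 0.433 / (1 + 0.433) ≈ 0.6043
Length factor from 30 to 104 items: n = 104/30 = 3.4667
r_new = n·r_full / (1 + (n − 1)·r_full) = 2.0949 / 2.4906 ≈ 0.8411

0.84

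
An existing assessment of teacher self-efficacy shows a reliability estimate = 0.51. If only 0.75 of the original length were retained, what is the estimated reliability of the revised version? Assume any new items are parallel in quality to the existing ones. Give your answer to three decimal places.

By Spearman-Brown, r_new = n r / (1 + (n − 1) r).
r_new = 0.75·0.51 / [1 + (0.75 − 1)·0.51]
     = 0.3825 / 0.8725 = 0.4384

0.438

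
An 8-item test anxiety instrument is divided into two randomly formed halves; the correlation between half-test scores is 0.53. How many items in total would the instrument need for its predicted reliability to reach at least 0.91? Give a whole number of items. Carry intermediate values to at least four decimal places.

36

Corrected full-test reliability: r_full = 2 × 0.53 / (1 + 0.53) ≈ 0.6928
n = r_tgt(1 − r_full) / [r_full(1 − r_tgt)] = 0.91 × 0.3072 / (0.6928 × 0.09) ≈ 4.4834
Required items = 4.4834 × 8 = 35.87, so 36 items.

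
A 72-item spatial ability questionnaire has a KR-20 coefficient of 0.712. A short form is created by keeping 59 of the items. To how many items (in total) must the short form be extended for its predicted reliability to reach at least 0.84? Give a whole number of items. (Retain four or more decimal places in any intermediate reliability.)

First, r for the 59-item form: n = 59/72 = 0.8194, so r_59 = 0.8194·0.712/(1 + (0.8194 − 1)·0.712) = 0.6695
Then solve for n' with r_old = 0.6695, r_target = 0.84: n' = 0.84(1 − 0.6695)/[0.6695(1 − 0.84)] = 2.5917
Total items = 2.5917 × 59 = 152.91, rounded up to 153.

153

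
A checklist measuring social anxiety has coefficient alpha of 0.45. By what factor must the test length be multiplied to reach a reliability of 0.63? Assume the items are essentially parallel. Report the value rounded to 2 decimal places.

n = 0.63(1 − 0.45) / [0.45(1 − 0.63)]
n = 0.3465 / 0.1665 ≈ 2.0811

2.08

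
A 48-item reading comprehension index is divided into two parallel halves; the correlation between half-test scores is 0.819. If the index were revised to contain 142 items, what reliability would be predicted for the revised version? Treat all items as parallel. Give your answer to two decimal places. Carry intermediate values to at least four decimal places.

First correct the split-half correlation to full-test reliability: r_full = 2 × 0.819 / (1 + 0.819) ≈ 0.9005
Then adjust to 142 items: n = 142/48 = 2.9583
r_new = n·r_full / (1 + (n − 1)·r_full) = 2.6639 / 2.7634 ≈ 0.9640

0.96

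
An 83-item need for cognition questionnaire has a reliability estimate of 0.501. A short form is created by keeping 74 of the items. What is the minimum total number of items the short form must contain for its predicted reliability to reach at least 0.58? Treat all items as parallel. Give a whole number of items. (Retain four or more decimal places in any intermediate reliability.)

First, r for the 74-item form: n = 74/83 = 0.8916, so r_74 = 0.8916·0.501/(1 + (0.8916 − 1)·0.501) = 0.4723
Length factor from the short form to reach 0.58: n' = 0.58(1 − 0.4723) / [0.4723(1 − 0.58)] ≈ 1.5429
Items = 1.5429 × 74 ≈ 114.17 → 115

115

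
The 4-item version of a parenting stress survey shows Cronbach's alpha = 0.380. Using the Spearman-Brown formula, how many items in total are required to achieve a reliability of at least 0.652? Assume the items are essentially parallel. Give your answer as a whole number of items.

n = [0.652 × 0.620] / [0.380 × 0.348]
n = 0.404240 / 0.132240 ≈ 3.0569
Items needed = n × 4 = 3.0569 × 4 ≈ 12.23 → round up to 13

13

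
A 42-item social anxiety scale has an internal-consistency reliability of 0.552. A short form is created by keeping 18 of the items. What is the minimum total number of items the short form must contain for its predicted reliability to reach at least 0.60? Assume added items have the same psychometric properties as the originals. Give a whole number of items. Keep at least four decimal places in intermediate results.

First, r for the 18-item form: n = 18/42 = 0.4286, so r_18 = 0.4286·0.552/(1 + (0.4286 − 1)·0.552) = 0.3456
Then solve for n' with r_old = 0.3456, r_target = 0.60: n' = 0.60(1 − 0.3456)/[0.3456(1 − 0.60)] = 2.8403
Total items = 2.8403 × 18 = 51.13, rounded up to 52.

52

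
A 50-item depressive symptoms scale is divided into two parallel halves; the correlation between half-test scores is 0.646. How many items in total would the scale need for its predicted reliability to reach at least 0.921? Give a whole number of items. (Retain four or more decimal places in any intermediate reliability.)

Corrected full-test reliability: r_full = 2 × 0.646 / (1 + 0.646) ≈ 0.7849
Solve Spearman-Brown for n: n = 0.921(1 − 0.7849) / [0.7849(1 − 0.921)] = 3.1949
Required items = 3.1949 × 50 = 159.75, so 160 items.

160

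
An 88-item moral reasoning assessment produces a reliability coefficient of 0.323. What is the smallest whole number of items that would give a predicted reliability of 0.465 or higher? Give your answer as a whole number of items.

n = 0.465 × (1 − 0.323) / [ 0.323 × (1 − 0.465) ]
n = 0.314805 / 0.172805 ≈ 1.8217
1.8217 × 88 = 160.31 → 161 items

161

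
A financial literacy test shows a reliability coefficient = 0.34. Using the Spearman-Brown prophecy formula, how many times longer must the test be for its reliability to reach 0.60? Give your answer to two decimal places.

n = [0.60 × 0.66] / [0.34 × 0.40]
  = 0.3960 / 0.1360 = 2.9118

2.91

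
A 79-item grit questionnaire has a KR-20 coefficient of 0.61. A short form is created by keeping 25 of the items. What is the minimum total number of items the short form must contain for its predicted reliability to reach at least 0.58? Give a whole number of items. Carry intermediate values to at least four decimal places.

70

Short-form reliability: n = 25/79 = 0.3165; r_25 = n·r/(1+(n−1)r) ≈ 0.3311
Length factor from the short form to reach 0.58: n' = 0.58(1 − 0.3311) / [0.3311(1 − 0.58)] ≈ 2.7898
Items = 2.7898 × 25 ≈ 69.75 → 70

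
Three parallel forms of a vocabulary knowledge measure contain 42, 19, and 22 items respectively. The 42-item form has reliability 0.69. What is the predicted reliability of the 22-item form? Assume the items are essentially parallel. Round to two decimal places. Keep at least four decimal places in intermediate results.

The 19-item form is not needed; work directly from the 42-item form with n = 22/42 = 0.5238.
r_{22} = n·r / (1 + (n − 1)·r) = 0.3614 / 0.6714 ≈ 0.5383

0.54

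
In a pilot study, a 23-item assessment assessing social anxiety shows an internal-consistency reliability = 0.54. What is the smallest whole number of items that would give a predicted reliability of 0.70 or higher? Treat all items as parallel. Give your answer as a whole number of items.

46

Rearranging the Spearman-Brown formula for n,
n = r_target (1 − r_old) / [ r_old (1 − r_target) ]
n = [0.70 × 0.46] / [0.54 × 0.30]
n = 0.3220 / 0.1620 ≈ 1.9877
1.9877 × 23 = 45.72 → 46 items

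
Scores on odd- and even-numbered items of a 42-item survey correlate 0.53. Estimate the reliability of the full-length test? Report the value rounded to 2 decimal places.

0.69

The full test is twice the length of either half (n = 2).
r_full = 2(0.53) / (1 + 0.53)
r_full = 1.0600 / 1.5300 ≈ 0.6928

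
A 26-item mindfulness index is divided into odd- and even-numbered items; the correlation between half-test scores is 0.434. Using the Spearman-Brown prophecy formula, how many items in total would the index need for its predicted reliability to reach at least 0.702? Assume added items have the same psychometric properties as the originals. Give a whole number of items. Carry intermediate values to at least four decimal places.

40

Corrected full-test reliability: r_full = 2 × 0.434 / (1 + 0.434) ≈ 0.6053
Solve Spearman-Brown for n: n = 0.702(1 − 0.6053) / [0.6053(1 − 0.702)] = 1.5361
Items = 1.5361 × 26 ≈ 39.94 → 40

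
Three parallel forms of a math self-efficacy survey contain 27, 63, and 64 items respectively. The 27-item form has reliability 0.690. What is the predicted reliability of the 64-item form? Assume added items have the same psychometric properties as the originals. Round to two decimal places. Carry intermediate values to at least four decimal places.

0.84

The 63-item form is not needed; work directly from the 27-item form with n = 64/27 = 2.3704.
r_{64} = n·r / (1 + (n − 1)·r) = 1.6356 / 1.9456 ≈ 0.8407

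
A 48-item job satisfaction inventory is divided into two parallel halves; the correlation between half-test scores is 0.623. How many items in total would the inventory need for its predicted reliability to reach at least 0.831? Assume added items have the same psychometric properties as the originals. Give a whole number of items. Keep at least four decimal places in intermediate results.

Corrected full-test reliability: r_full = 2 × 0.623 / (1 + 0.623) ≈ 0.7677
Solve Spearman-Brown for n: n = 0.831(1 − 0.7677) / [0.7677(1 − 0.831)] = 1.4879
Items = 1.4879 × 48 ≈ 71.42 → 72

72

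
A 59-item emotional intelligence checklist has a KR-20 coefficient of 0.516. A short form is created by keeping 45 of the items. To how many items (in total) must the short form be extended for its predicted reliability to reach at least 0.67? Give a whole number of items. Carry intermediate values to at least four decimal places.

Short-form reliability: n = 45/59 = 0.7627; r_45 = n·r/(1+(n−1)r) ≈ 0.4485
Length factor from the short form to reach 0.67: n' = 0.67(1 − 0.4485) / [0.4485(1 − 0.67)] ≈ 2.4966
Total items = 2.4966 × 45 = 112.35, rounded up to 113.

113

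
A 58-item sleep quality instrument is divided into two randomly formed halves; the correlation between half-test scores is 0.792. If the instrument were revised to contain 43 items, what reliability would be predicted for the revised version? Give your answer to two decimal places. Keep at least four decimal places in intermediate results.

First correct the split-half correlation to full-test reliability: r_full = 2 × 0.792 / (1 + 0.792) ≈ 0.8839
Then adjust to 43 items: n = 43/58 = 0.7414
r_new = n·r_full / (1 + (n − 1)·r_full) = 0.6553 / 0.7714 ≈ 0.8495

0.85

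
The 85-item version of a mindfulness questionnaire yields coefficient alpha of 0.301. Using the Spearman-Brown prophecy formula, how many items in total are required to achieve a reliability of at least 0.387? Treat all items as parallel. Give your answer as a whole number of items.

n = [0.387 × 0.699] / [0.301 × 0.613]
  = 0.270513 / 0.184513 = 1.4661
1.4661 × 85 = 124.62 → 125 items

125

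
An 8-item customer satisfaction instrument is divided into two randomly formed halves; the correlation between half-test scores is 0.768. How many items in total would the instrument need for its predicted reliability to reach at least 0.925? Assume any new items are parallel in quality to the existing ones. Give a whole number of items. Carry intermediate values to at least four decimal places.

15

r_full = 2(0.768)/(1 + 0.768) = 0.8688
Solve Spearman-Brown for n: n = 0.925(1 − 0.8688) / [0.8688(1 − 0.925)] = 1.8625
Required items = 1.8625 × 8 = 14.90, so 15 items.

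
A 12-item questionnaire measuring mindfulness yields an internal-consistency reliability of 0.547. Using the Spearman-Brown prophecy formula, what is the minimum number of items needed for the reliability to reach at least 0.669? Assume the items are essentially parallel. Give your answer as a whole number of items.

n = 0.669(1 − 0.547) / [0.547(1 − 0.669)]
n = 0.303057 / 0.181057 ≈ 1.6738
Items needed = n × 12 = 1.6738 × 12 ≈ 20.09 → round up to 21

21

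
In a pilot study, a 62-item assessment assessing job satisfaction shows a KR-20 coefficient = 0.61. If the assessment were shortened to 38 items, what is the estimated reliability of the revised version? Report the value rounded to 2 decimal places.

n = 38/62 = 0.6129
r_new = (0.6129 × 0.61) / (1 + (0.6129 − 1) × 0.61)
     = 0.3739 / 0.7639 = 0.4895

0.49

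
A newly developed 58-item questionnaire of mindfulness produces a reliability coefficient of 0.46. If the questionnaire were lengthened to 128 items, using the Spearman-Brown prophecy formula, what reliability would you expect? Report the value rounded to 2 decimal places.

Length ratio n = 128/58 = 2.2069
Spearman-Brown: r_new = n·r / (1 + (n − 1)·r)
r_new = 2.2069·0.46 / [1 + (2.2069 − 1)·0.46]
     = 1.0152 / 1.5552 = 0.6528

0.65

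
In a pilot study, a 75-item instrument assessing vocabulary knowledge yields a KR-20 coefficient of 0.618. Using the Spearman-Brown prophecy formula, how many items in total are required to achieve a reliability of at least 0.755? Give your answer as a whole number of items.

n = 0.755 × (1 − 0.618) / [ 0.618 × (1 − 0.755) ]
n = 0.288410 / 0.151410 ≈ 1.9048
Items needed = n × 75 = 1.9048 × 75 ≈ 142.86 → round up to 143

143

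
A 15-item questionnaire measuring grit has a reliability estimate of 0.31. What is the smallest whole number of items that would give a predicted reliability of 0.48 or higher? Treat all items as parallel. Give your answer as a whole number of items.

31

n = 0.48 × (1 − 0.31) / [ 0.31 × (1 − 0.48) ]
  = 0.3312 / 0.1612 = 2.0546
2.0546 × 15 = 30.82 → 31 items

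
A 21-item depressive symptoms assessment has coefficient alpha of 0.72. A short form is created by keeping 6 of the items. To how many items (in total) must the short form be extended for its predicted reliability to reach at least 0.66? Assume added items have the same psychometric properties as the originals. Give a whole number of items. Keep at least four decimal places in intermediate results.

16

Short-form reliability: n = 6/21 = 0.2857; r_6 = n·r/(1+(n−1)r) ≈ 0.4235
Then solve for n' with r_old = 0.4235, r_target = 0.66: n' = 0.66(1 − 0.4235)/[0.4235(1 − 0.66)] = 2.6425
Items = 2.6425 × 6 ≈ 15.86 → 16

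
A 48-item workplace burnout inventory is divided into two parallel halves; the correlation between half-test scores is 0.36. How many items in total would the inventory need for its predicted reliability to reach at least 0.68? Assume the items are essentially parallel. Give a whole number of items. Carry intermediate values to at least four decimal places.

r_full = 2(0.36)/(1 + 0.36) = 0.5294
Solve Spearman-Brown for n: n = 0.68(1 − 0.5294) / [0.5294(1 − 0.68)] = 1.8890
Required items = 1.8890 × 48 = 90.67, so 91 items.

91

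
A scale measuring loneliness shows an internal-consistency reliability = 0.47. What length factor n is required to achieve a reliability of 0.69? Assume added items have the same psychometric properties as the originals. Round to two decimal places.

2.51

n = [0.69 × 0.53] / [0.47 × 0.31]
  = 0.3657 / 0.1457 = 2.5100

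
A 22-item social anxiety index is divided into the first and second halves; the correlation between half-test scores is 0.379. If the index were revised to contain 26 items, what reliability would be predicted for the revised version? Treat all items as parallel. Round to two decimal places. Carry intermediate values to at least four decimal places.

0.59

Full-test reliability from the split-half r: r_full = 2(0.379)/(1 + 0.379) = 0.5497
Then adjust to 26 items: n = 26/22 = 1.1818
r_new = n·r_full / (1 + (n − 1)·r_full) = 0.6496 / 1.0999 ≈ 0.5906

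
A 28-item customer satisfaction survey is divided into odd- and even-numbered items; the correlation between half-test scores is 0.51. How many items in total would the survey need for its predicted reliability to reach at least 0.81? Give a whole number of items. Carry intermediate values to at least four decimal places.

Corrected full-test reliability: r_full = 2 × 0.51 / (1 + 0.51) ≈ 0.6755
n = r_tgt(1 − r_full) / [r_full(1 − r_tgt)] = 0.81 × 0.3245 / (0.6755 × 0.19) ≈ 2.0480
Items = 2.0480 × 28 ≈ 57.34 → 58

58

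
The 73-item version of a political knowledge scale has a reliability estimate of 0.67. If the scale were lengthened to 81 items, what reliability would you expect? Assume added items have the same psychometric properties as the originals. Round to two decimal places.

The new length is 81/73 = 1.1096 times the old.
r_new = (1.1096 × 0.67) / (1 + (1.1096 − 1) × 0.67)
r_new = 0.7434 / 1.0734 ≈ 0.6926

0.69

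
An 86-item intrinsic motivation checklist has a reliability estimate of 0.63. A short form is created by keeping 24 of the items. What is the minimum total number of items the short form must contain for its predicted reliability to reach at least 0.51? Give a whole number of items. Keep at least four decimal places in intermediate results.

53

Short-form reliability: n = 24/86 = 0.2791; r_24 = n·r/(1+(n−1)r) ≈ 0.3221
Then solve for n' with r_old = 0.3221, r_target = 0.51: n' = 0.51(1 − 0.3221)/[0.3221(1 − 0.51)] = 2.1905
Items = 2.1905 × 24 ≈ 52.57 → 53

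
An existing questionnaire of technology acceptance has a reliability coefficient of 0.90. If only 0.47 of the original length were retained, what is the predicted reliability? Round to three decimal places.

0.809

By Spearman-Brown, r_new = n r / (1 + (n − 1) r).
r_new = (0.47 × 0.90) / (1 + (0.47 − 1) × 0.90)
r_new = 0.4230 / 0.5230 ≈ 0.8088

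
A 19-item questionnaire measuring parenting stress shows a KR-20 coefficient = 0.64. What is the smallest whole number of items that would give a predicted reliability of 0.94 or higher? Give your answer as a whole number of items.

Spearman-Brown solved for the length factor n:
n = r_target (1 − r_old) / [ r_old (1 − r_target) ]
n = [0.94 × 0.36] / [0.64 × 0.06]
  = 0.3384 / 0.0384 = 8.8125
Items needed = n × 19 = 8.8125 × 19 ≈ 167.44 → round up to 168

168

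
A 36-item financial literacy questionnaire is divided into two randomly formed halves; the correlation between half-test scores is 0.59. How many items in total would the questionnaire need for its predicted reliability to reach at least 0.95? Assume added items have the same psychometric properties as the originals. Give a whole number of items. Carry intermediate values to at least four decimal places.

Corrected full-test reliability: r_full = 2 × 0.59 / (1 + 0.59) ≈ 0.7421
n = r_tgt(1 − r_full) / [r_full(1 − r_tgt)] = 0.95 × 0.2579 / (0.7421 × 0.05) ≈ 6.6030
Required items = 6.6030 × 36 = 237.71, so 238 items.

238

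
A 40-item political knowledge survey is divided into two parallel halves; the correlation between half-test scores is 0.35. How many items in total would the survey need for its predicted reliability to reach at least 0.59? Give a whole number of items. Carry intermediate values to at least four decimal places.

Corrected full-test reliability: r_full = 2 × 0.35 / (1 + 0.35) ≈ 0.5185
Solve Spearman-Brown for n: n = 0.59(1 − 0.5185) / [0.5185(1 − 0.59)] = 1.3363
Required items = 1.3363 × 40 = 53.45, so 54 items.

54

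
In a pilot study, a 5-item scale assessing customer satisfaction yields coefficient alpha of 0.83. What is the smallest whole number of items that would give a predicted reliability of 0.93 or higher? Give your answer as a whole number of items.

Invert Spearman-Brown to solve for n:
n = r_target (1 − r_old) / [ r_old (1 − r_target) ]
n = [0.93 × 0.17] / [0.83 × 0.07]
n = 0.1581 / 0.0581 ≈ 2.7212
2.7212 × 5 = 13.61 → 14 items

14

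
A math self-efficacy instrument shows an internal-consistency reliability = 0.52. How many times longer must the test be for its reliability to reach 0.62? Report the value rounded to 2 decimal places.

1.51

Spearman-Brown solved for the length factor n:
n = r*(1 − r) / [ r (1 − r*) ]
n = [0.62 × 0.48] / [0.52 × 0.38]
n = 0.2976 / 0.1976 ≈ 1.5061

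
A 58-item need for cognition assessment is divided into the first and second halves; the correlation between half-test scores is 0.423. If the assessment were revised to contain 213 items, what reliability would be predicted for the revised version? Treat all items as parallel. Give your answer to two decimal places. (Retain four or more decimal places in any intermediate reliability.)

Full-test reliability from the split-half r: r_full = 2(0.423)/(1 + 0.423) = 0.5945
Length factor from 58 to 213 items: n = 213/58 = 3.6724
r_new = n·r_full / (1 + (n − 1)·r_full) = 2.1832 / 2.5887 ≈ 0.8434

0.84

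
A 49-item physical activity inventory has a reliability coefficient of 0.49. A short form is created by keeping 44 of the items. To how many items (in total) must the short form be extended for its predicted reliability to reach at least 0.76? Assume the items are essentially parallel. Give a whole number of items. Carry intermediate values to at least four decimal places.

First, r for the 44-item form: n = 44/49 = 0.8980, so r_44 = 0.8980·0.49/(1 + (0.8980 − 1)·0.49) = 0.4632
Then solve for n' with r_old = 0.4632, r_target = 0.76: n' = 0.76(1 − 0.4632)/[0.4632(1 − 0.76)] = 3.6698
Total items = 3.6698 × 44 = 161.47, rounded up to 162.

162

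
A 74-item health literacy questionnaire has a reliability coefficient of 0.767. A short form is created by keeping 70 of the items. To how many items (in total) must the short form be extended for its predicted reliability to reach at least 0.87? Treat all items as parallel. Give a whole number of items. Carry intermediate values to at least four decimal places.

First, r for the 70-item form: n = 70/74 = 0.9459, so r_70 = 0.9459·0.767/(1 + (0.9459 − 1)·0.767) = 0.7569
Then solve for n' with r_old = 0.7569, r_target = 0.87: n' = 0.87(1 − 0.7569)/[0.7569(1 − 0.87)] = 2.1494
Items = 2.1494 × 70 ≈ 150.46 → 151

151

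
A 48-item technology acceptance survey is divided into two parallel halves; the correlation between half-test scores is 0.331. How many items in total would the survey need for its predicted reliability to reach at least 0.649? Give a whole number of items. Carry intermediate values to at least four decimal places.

Corrected full-test reliability: r_full = 2 × 0.331 / (1 + 0.331) ≈ 0.4974
n = r_tgt(1 − r_full) / [r_full(1 − r_tgt)] = 0.649 × 0.5026 / (0.4974 × 0.351) ≈ 1.8683
Items = 1.8683 × 48 ≈ 89.68 → 90

90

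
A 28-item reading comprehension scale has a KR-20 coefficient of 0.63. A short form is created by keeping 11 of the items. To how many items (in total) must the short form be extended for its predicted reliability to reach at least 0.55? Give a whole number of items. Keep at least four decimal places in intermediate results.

First, r for the 11-item form: n = 11/28 = 0.3929, so r_11 = 0.3929·0.63/(1 + (0.3929 − 1)·0.63) = 0.4008
Then solve for n' with r_old = 0.4008, r_target = 0.55: n' = 0.55(1 − 0.4008)/[0.4008(1 − 0.55)] = 1.8272
Items = 1.8272 × 11 ≈ 20.10 → 21

21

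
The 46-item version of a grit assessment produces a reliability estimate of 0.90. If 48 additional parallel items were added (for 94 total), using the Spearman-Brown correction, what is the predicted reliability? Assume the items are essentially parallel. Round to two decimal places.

0.95

The new length is 94/46 = 2.0435 times the old.
By Spearman-Brown, r_new = n r / (1 + (n − 1) r).
r_new = 2.0435·0.90 / [1 + (2.0435 − 1)·0.90]
r_new = 1.8391 / 1.9391 ≈ 0.9484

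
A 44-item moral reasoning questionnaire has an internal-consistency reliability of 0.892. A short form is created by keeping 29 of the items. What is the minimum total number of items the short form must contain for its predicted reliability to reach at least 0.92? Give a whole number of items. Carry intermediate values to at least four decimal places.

First, r for the 29-item form: n = 29/44 = 0.6591, so r_29 = 0.6591·0.892/(1 + (0.6591 − 1)·0.892) = 0.8448
Length factor from the short form to reach 0.92: n' = 0.92(1 − 0.8448) / [0.8448(1 − 0.92)] ≈ 2.1127
Total items = 2.1127 × 29 = 61.27, rounded up to 62.

62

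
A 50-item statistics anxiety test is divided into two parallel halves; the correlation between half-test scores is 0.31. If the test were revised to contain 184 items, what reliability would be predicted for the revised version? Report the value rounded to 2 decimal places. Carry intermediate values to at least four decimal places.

Full-test reliability from the split-half r: r_full = 2(0.31)/(1 + 0.31) = 0.4733
Then adjust to 184 items: n = 184/50 = 3.6800
r_new = n·r_full / (1 + (n − 1)·r_full) = 1.7417 / 2.2684 ≈ 0.7678

0.77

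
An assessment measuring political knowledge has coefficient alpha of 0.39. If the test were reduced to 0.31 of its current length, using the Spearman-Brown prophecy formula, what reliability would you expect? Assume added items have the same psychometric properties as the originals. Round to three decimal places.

0.165

r_new = 0.31·0.39 / [1 + (0.31 − 1)·0.39]
r_new = 0.1209 / 0.7309 ≈ 0.1654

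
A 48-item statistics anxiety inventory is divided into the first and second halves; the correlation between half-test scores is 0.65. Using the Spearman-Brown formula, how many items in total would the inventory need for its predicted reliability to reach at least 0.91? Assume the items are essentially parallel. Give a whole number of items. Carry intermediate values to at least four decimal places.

Corrected full-test reliability: r_full = 2 × 0.65 / (1 + 0.65) ≈ 0.7879
n = r_tgt(1 − r_full) / [r_full(1 − r_tgt)] = 0.91 × 0.2121 / (0.7879 × 0.09) ≈ 2.7219
Items = 2.7219 × 48 ≈ 130.65 → 131

131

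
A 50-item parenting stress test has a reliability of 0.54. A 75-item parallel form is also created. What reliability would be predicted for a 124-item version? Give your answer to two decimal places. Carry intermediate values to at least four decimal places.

Only the ratio of lengths matters: n = 124/50 = 2.4800
r_{124} = n·r / (1 + (n − 1)·r) = 1.3392 / 1.7992 ≈ 0.7443

0.74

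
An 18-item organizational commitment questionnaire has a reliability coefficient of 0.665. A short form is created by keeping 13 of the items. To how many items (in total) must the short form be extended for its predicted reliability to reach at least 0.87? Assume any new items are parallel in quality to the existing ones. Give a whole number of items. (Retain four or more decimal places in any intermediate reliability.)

61

Short-form reliability: n = 13/18 = 0.7222; r_13 = n·r/(1+(n−1)r) ≈ 0.5891
Length factor from the short form to reach 0.87: n' = 0.87(1 − 0.5891) / [0.5891(1 − 0.87)] ≈ 4.6679
Total items = 4.6679 × 13 = 60.68, rounded up to 61.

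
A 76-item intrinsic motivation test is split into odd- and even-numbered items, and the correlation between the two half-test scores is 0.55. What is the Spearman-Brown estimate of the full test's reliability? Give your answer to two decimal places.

0.71

r_full = 2r_hh / (1 + r_hh) = 2 × 0.55 / (1 + 0.55)
r_full = 1.1000 / 1.5500 ≈ 0.7097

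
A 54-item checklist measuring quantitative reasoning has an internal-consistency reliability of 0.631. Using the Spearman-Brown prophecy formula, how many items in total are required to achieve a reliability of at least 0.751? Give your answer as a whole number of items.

Spearman-Brown solved for the length factor n:
n = r_target (1 − r_old) / [ r_old (1 − r_target) ]
n = 0.751(1 − 0.631) / [0.631(1 − 0.751)]
n = 0.277119 / 0.157119 ≈ 1.7638
Items needed = n × 54 = 1.7638 × 54 ≈ 95.25 → round up to 96

96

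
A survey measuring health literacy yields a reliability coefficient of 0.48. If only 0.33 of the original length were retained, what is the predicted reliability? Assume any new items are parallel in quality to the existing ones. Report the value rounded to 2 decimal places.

0.23

r_new = (0.33 × 0.48) / (1 + (0.33 − 1) × 0.48)
     = 0.1584 / 0.6784 = 0.2335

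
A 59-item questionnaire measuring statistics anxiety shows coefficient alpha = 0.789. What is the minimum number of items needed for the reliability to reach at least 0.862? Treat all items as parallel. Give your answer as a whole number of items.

99

Rearranging the Spearman-Brown formula for n,
n = r*(1 − r) / [ r (1 − r*) ]
n = [0.862 × 0.211] / [0.789 × 0.138]
n = 0.181882 / 0.108882 ≈ 1.6705
So the test needs 1.6705 × 59 ≈ 98.56 items; rounding up, 99.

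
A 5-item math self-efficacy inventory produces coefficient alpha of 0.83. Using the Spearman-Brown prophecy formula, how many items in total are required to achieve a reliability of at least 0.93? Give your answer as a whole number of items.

n = [0.93 × 0.17] / [0.83 × 0.07]
  = 0.1581 / 0.0581 = 2.7212
2.7212 × 5 = 13.61 → 14 items

14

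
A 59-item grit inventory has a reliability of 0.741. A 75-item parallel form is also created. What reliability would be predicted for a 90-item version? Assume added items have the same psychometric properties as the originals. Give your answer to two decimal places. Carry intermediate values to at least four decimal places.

0.81

Only the ratio of lengths matters: n = 90/59 = 1.5254
r_{90} = n·r / (1 + (n − 1)·r) = 1.1303 / 1.3893 ≈ 0.8136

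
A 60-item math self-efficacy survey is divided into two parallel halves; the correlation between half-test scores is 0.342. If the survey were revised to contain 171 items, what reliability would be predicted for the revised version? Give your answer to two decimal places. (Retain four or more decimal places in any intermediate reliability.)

0.75

Spearman-Brown correction (n = 2): r_full = 2·0.342/(1 + 0.342) = 0.5097
Length factor from 60 to 171 items: n = 171/60 = 2.8500
r_new = n·r_full / (1 + (n − 1)·r_full) = 1.4526 / 1.9429 ≈ 0.7476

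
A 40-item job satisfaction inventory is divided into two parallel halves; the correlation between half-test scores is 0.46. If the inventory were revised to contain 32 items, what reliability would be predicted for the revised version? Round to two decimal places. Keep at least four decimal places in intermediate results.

0.58

Spearman-Brown correction (n = 2): r_full = 2·0.46/(1 + 0.46) = 0.6301
Length factor from 40 to 32 items: n = 32/40 = 0.8000
r_new = n·r_full / (1 + (n − 1)·r_full) = 0.5041 / 0.8740 ≈ 0.5768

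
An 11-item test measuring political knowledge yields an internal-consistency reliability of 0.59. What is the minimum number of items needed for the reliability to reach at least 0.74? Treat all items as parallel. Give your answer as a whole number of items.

22

n = [0.74 × 0.41] / [0.59 × 0.26]
n = 0.3034 / 0.1534 ≈ 1.9778
1.9778 × 11 = 21.76 → 22 items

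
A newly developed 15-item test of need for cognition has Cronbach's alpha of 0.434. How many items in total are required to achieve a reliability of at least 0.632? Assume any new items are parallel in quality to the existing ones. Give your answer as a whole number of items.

34

Rearranging the Spearman-Brown formula for n,
n = r_target (1 − r_old) / [ r_old (1 − r_target) ]
n = 0.632(1 − 0.434) / [0.434(1 − 0.632)]
n = 0.357712 / 0.159712 ≈ 2.2397
Items needed = n × 15 = 2.2397 × 15 ≈ 33.60 → round up to 34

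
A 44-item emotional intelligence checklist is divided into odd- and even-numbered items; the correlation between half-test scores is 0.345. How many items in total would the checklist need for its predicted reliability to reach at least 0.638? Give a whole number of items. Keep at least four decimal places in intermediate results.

r_full = 2(0.345)/(1 + 0.345) = 0.5130
Solve Spearman-Brown for n: n = 0.638(1 − 0.5130) / [0.5130(1 − 0.638)] = 1.6731
Required items = 1.6731 × 44 = 73.62, so 74 items.

74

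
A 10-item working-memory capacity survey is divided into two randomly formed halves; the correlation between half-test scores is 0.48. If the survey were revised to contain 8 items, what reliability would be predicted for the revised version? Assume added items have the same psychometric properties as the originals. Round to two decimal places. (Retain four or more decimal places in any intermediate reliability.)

First correct the split-half correlation to full-test reliability: r_full = 2 × 0.48 / (1 + 0.48) ≈ 0.6486
Then adjust to 8 items: n = 8/10 = 0.8000
r_new = n·r_full / (1 + (n − 1)·r_full) = 0.5189 / 0.8703 ≈ 0.5962

0.60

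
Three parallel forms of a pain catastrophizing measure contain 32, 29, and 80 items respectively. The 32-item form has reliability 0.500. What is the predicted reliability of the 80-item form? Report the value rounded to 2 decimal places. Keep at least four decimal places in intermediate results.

Only the ratio of lengths matters: n = 80/32 = 2.5000
r_{80} = n·r / (1 + (n − 1)·r) = 1.2500 / 1.7500 ≈ 0.7143

0.71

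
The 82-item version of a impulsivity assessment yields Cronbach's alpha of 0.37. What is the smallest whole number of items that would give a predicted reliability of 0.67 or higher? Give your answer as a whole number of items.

Spearman-Brown solved for the length factor n:
n = r*(1 − r) / [ r (1 − r*) ]
n = [0.67 × 0.63] / [0.37 × 0.33]
n = 0.4221 / 0.1221 ≈ 3.4570
3.4570 × 82 = 283.47 → 284 items

284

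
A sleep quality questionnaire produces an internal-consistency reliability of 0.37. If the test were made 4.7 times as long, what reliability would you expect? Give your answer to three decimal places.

r_new = (4.7 × 0.37) / (1 + (4.7 − 1) × 0.37)
r_new = 1.7390 / 2.3690 ≈ 0.7341

0.734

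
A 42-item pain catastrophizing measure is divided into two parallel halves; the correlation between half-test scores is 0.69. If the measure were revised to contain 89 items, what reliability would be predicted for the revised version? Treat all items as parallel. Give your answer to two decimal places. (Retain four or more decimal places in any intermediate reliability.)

First correct the split-half correlation to full-test reliability: r_full = 2 × 0.69 / (1 + 0.69) ≈ 0.8166
Length factor from 42 to 89 items: n = 89/42 = 2.1190
r_new = n·r_full / (1 + (n − 1)·r_full) = 1.7304 / 1.9138 ≈ 0.9042

0.90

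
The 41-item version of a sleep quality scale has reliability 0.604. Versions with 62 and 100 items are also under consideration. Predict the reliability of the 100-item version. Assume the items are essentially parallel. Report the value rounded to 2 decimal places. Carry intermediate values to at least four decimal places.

0.79

Only the ratio of lengths matters: n = 100/41 = 2.4390
r_{100} = n·r / (1 + (n − 1)·r) = 1.4732 / 1.8692 ≈ 0.7881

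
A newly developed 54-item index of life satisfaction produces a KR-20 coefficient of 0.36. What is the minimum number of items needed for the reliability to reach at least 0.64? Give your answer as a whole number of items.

Invert Spearman-Brown to solve for n:
n = r_target (1 − r_old) / [ r_old (1 − r_target) ]
n = [0.64 × 0.64] / [0.36 × 0.36]
n = 0.4096 / 0.1296 ≈ 3.1605
Items needed = n × 54 = 3.1605 × 54 ≈ 170.67 → round up to 171

171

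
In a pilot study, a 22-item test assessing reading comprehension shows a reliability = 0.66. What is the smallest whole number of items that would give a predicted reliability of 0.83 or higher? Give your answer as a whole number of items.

n = 0.83 × (1 − 0.66) / [ 0.66 × (1 − 0.83) ]
n = 0.2822 / 0.1122 ≈ 2.5152
Items needed = n × 22 = 2.5152 × 22 ≈ 55.33 → round up to 56

56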